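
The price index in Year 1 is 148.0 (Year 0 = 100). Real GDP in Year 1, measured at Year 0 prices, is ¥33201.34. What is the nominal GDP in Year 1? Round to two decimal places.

Nominal = Real × (Index/100) = 33201.34 × (148.0/100)
        = 33201.34 × 1.480 = 49137.9832

49137.98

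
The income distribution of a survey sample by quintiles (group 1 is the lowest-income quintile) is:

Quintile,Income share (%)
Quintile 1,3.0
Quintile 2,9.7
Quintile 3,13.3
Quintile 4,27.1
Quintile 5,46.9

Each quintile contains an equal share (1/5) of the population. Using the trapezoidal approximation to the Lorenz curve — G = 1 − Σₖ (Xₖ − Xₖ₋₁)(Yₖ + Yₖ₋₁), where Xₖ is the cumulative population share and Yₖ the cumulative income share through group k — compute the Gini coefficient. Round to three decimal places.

Cumulative income shares Yₖ: 0.0300, 0.1270, 0.2600, 0.5310, 1.0000
Σ (Xₖ−Xₖ₋₁)(Yₖ+Yₖ₋₁) = (1/5)(0.0300+0.0000) + (1/5)(0.1270+0.0300) + (1/5)(0.2600+0.1270) + (1/5)(0.5310+0.2600) + (1/5)(1.0000+0.5310)
  = 0.0060 + 0.0314 + 0.0774 + 0.1582 + 0.3062 = 0.5792
G = 1 − 0.5792 = 0.4208

0.421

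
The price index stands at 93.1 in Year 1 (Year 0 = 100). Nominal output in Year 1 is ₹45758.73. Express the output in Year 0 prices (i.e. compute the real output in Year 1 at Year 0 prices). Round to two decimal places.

Real = Nominal ÷ (Index/100) = 45758.73 ÷ (93.1/100)
     = 45758.73 ÷ 0.931 = 49150.0859

49150.09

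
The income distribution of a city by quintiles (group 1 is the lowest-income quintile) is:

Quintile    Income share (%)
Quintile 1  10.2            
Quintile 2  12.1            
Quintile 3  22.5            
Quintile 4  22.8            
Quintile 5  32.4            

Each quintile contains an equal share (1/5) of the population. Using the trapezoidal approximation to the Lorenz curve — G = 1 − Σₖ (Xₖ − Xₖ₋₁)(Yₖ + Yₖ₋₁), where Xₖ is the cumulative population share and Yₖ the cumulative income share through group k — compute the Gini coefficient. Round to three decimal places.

Cumulative income shares Yₖ: 0.1020, 0.2230, 0.4480, 0.6760, 1.0000
Σ (Xₖ−Xₖ₋₁)(Yₖ+Yₖ₋₁) = (1/5)(0.1020+0.0000) + (1/5)(0.2230+0.1020) + (1/5)(0.4480+0.2230) + (1/5)(0.6760+0.4480) + (1/5)(1.0000+0.6760)
  = 0.0204 + 0.0650 + 0.1342 + 0.2248 + 0.3352 = 0.7796
G = 1 − 0.7796 = 0.2204

0.220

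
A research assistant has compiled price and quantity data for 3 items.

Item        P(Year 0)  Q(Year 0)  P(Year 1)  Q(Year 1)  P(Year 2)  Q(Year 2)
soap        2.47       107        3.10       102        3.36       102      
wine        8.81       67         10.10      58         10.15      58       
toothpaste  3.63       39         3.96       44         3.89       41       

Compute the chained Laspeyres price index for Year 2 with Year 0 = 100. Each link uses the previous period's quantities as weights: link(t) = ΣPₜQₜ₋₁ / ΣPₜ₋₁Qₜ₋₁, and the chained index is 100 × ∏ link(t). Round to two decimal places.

Link Year 0→Year 1:
ΣP(Year 1)Q(Year 0) = 3.10×107 + 10.10×67 + 3.96×39 = 331.7 + 676.7 + 154.44 = 1162.84
ΣP(Year 0)Q(Year 0) = 2.47×107 + 8.81×67 + 3.63×39 = 264.29 + 590.27 + 141.57 = 996.13
link = 1162.84/996.13 = 1.167358
Link Year 1→Year 2:
ΣP(Year 2)Q(Year 1) = 3.36×102 + 10.15×58 + 3.89×44 = 342.72 + 588.7 + 171.16 = 1102.58
ΣP(Year 1)Q(Year 1) = 3.10×102 + 10.10×58 + 3.96×44 = 316.2 + 585.8 + 174.24 = 1076.24
link = 1102.58/1076.24 = 1.024474
Chained index = 100 × 1.167358 × 1.024474 = 119.5928

119.59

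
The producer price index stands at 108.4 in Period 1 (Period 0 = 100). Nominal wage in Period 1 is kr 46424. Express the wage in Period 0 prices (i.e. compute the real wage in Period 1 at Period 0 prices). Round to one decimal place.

42826.6

Real = Nominal ÷ (Index/100) = 46424 ÷ (108.4/100)
     = 46424 ÷ 1.084 = 42826.5683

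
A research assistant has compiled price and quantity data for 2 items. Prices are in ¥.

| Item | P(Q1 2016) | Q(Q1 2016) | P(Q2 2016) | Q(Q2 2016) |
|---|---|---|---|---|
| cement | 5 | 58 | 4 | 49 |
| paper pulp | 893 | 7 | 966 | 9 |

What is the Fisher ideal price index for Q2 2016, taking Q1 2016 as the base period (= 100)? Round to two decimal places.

Laspeyres component (base-period weights):
ΣP(Q2 2016)Q(Q1 2016) = 4×58 + 966×7 = 232 + 6762 = 6994
ΣP(Q1 2016)Q(Q1 2016) = 5×58 + 893×7 = 290 + 6251 = 6541
L = 6994 / 6541 × 100 = 106.9255
Paasche component (current-period weights):
ΣP(Q2 2016)Q(Q2 2016) = 4×49 + 966×9 = 196 + 8694 = 8890
ΣP(Q1 2016)Q(Q2 2016) = 5×49 + 893×9 = 245 + 8037 = 8282
P = 8890 / 8282 × 100 = 107.3412
Fisher = √(L × P) = √(106.9255 × 107.3412) = 107.1332

107.13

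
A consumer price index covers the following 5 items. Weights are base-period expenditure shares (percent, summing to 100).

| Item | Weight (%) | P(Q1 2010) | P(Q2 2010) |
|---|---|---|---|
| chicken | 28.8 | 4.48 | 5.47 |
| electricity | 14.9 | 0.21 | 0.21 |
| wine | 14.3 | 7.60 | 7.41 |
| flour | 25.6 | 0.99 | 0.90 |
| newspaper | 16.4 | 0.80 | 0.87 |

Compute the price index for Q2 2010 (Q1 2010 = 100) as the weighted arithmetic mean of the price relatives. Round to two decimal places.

105.11

chicken: 28.8 × (5.47/4.48) = 28.8 × 1.220982 = 35.1643
electricity: 14.9 × (0.21/0.21) = 14.9 × 1.000000 = 14.9000
wine: 14.3 × (7.41/7.60) = 14.3 × 0.975000 = 13.9425
flour: 25.6 × (0.90/0.99) = 25.6 × 0.909091 = 23.2727
newspaper: 16.4 × (0.87/0.80) = 16.4 × 1.087500 = 17.8350
Index = Σ wᵢ·(p₁ᵢ/p₀ᵢ) = 35.1643 + 14.9000 + 13.9425 + 23.2727 + 17.8350 = 105.1145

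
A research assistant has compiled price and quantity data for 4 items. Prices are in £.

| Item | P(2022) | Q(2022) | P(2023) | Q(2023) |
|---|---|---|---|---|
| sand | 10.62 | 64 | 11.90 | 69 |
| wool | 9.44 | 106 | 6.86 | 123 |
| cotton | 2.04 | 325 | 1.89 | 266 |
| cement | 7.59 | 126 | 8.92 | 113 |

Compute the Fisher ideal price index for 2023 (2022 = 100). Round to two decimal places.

97.09

Laspeyres component (base-period weights):
ΣP(2023)Q(2022) = 11.90×64 + 6.86×106 + 1.89×325 + 8.92×126 = 761.6 + 727.16 + 614.25 + 1123.92 = 3226.93
ΣP(2022)Q(2022) = 10.62×64 + 9.44×106 + 2.04×325 + 7.59×126 = 679.68 + 1000.64 + 663 + 956.34 = 3299.66
L = 3226.93 / 3299.66 × 100 = 97.7958
Paasche component (current-period weights):
ΣP(2023)Q(2023) = 11.90×69 + 6.86×123 + 1.89×266 + 8.92×113 = 821.1 + 843.78 + 502.74 + 1007.96 = 3175.58
ΣP(2022)Q(2023) = 10.62×69 + 9.44×123 + 2.04×266 + 7.59×113 = 732.78 + 1161.12 + 542.64 + 857.67 = 3294.21
P = 3175.58 / 3294.21 × 100 = 96.3988
Fisher = √(L × P) = √(97.7958 × 96.3988) = 97.0948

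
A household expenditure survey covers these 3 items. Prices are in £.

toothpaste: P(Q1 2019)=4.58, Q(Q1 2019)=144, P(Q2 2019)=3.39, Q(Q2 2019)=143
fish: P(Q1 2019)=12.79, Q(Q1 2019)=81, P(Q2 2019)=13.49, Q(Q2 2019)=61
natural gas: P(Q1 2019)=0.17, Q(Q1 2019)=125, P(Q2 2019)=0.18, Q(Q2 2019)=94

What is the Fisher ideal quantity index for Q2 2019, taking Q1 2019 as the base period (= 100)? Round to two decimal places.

83.56

Laspeyres component (base-period weights):
ΣP(Q1 2019)Q(Q2 2019) = 4.58×143 + 12.79×61 + 0.17×94 = 654.94 + 780.19 + 15.98 = 1451.11
ΣP(Q1 2019)Q(Q1 2019) = 4.58×144 + 12.79×81 + 0.17×125 = 659.52 + 1035.99 + 21.25 = 1716.76
L = 1451.11 / 1716.76 × 100 = 84.5261
Paasche component (current-period weights):
ΣP(Q2 2019)Q(Q2 2019) = 3.39×143 + 13.49×61 + 0.18×94 = 484.77 + 822.89 + 16.92 = 1324.58
ΣP(Q2 2019)Q(Q1 2019) = 3.39×144 + 13.49×81 + 0.18×125 = 488.16 + 1092.69 + 22.5 = 1603.35
P = 1324.58 / 1603.35 × 100 = 82.6133
Fisher = √(L × P) = √(84.5261 × 82.6133) = 83.5642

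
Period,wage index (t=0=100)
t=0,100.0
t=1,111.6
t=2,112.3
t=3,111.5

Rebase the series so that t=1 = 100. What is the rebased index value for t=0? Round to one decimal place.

89.6

Rebased(t=0) = 100.0 / 111.6 × 100 = 89.6057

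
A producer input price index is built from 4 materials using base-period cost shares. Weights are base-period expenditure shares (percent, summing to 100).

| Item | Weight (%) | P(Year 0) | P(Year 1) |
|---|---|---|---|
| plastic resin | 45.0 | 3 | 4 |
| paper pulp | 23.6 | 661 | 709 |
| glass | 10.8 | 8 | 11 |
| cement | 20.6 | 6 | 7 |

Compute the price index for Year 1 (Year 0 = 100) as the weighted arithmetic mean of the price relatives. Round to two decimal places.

124.20

plastic resin: 45.0 × (4/3) = 45.0 × 1.333333 = 60.0000
paper pulp: 23.6 × (709/661) = 23.6 × 1.072617 = 25.3138
glass: 10.8 × (11/8) = 10.8 × 1.375000 = 14.8500
cement: 20.6 × (7/6) = 20.6 × 1.166667 = 24.0333
Index = Σ wᵢ·(p₁ᵢ/p₀ᵢ) = 60.0000 + 25.3138 + 14.8500 + 24.0333 = 124.1971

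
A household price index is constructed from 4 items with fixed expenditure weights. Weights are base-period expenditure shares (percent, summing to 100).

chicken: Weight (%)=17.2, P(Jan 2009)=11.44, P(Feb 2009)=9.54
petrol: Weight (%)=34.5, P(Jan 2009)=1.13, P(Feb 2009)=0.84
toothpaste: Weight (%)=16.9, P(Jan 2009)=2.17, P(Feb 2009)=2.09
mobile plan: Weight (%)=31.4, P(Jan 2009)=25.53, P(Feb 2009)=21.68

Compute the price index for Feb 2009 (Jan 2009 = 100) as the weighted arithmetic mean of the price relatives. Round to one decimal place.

chicken: 17.2 × (9.54/11.44) = 17.2 × 0.833916 = 14.3434
petrol: 34.5 × (0.84/1.13) = 34.5 × 0.743363 = 25.6460
toothpaste: 16.9 × (2.09/2.17) = 16.9 × 0.963134 = 16.2770
mobile plan: 31.4 × (21.68/25.53) = 31.4 × 0.849197 = 26.6648
Index = Σ wᵢ·(p₁ᵢ/p₀ᵢ) = 14.3434 + 25.6460 + 16.2770 + 26.6648 = 82.9311

82.9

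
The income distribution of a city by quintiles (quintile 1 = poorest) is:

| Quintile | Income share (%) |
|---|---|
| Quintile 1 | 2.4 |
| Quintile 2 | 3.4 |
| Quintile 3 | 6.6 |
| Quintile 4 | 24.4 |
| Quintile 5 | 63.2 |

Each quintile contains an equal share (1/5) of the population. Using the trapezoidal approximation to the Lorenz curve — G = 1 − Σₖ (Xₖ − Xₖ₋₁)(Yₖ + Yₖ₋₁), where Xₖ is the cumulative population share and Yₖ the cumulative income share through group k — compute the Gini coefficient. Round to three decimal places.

Cumulative income shares Yₖ: 0.0240, 0.0580, 0.1240, 0.3680, 1.0000
Σ (Xₖ−Xₖ₋₁)(Yₖ+Yₖ₋₁) = (1/5)(0.0240+0.0000) + (1/5)(0.0580+0.0240) + (1/5)(0.1240+0.0580) + (1/5)(0.3680+0.1240) + (1/5)(1.0000+0.3680)
  = 0.0048 + 0.0164 + 0.0364 + 0.0984 + 0.2736 = 0.4296
G = 1 − 0.4296 = 0.5704

0.570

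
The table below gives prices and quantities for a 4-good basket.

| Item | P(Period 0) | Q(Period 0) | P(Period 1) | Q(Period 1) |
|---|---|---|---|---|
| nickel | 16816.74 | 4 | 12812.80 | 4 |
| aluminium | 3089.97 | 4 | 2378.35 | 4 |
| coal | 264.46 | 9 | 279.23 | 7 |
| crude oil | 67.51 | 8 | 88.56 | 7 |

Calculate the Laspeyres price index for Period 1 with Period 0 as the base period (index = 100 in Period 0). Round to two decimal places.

77.51

Laspeyres price index uses base-period quantities as weights.
ΣP(Period 1)·Q(Period 0) = 12812.80×4 + 2378.35×4 + 279.23×9 + 88.56×8 = 51251.2 + 9513.4 + 2513.07 + 708.48 = 63986.15
ΣP(Period 0)·Q(Period 0) = 16816.74×4 + 3089.97×4 + 264.46×9 + 67.51×8 = 67266.96 + 12359.88 + 2380.14 + 540.08 = 82547.06
Index = 63986.15 / 82547.06 × 100 = 77.5148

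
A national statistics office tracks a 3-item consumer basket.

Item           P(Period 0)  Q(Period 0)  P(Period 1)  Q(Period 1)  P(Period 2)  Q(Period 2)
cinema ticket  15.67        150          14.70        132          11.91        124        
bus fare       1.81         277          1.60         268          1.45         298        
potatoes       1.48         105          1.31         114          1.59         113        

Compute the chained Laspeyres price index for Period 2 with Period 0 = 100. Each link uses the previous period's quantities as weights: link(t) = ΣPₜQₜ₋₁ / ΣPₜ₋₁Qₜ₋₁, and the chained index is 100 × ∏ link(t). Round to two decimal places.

Link Period 0→Period 1:
ΣP(Period 1)Q(Period 0) = 14.70×150 + 1.60×277 + 1.31×105 = 2205 + 443.2 + 137.55 = 2785.75
ΣP(Period 0)Q(Period 0) = 15.67×150 + 1.81×277 + 1.48×105 = 2350.5 + 501.37 + 155.4 = 3007.27
link = 2785.75/3007.27 = 0.926339
Link Period 1→Period 2:
ΣP(Period 2)Q(Period 1) = 11.91×132 + 1.45×268 + 1.59×114 = 1572.12 + 388.6 + 181.26 = 2141.98
ΣP(Period 1)Q(Period 1) = 14.70×132 + 1.60×268 + 1.31×114 = 1940.4 + 428.8 + 149.34 = 2518.54
link = 2141.98/2518.54 = 0.850485
Chained index = 100 × 0.926339 × 0.850485 = 78.7837

78.78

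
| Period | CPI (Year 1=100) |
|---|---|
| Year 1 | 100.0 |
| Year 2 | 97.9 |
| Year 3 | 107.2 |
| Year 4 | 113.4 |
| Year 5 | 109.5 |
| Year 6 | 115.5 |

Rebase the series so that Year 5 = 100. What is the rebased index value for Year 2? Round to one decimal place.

89.4

Rebased(Year 2) = 97.9 / 109.5 × 100 = 89.4064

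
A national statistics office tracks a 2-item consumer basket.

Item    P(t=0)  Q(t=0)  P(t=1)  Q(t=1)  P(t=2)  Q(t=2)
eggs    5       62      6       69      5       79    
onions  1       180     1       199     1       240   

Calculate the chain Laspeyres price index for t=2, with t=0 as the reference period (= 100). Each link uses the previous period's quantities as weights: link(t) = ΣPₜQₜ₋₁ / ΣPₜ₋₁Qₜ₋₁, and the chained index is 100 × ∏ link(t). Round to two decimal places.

Link t=0→t=1:
ΣP(t=1)Q(t=0) = 6×62 + 1×180 = 372 + 180 = 552
ΣP(t=0)Q(t=0) = 5×62 + 1×180 = 310 + 180 = 490
link = 552/490 = 1.126531
Link t=1→t=2:
ΣP(t=2)Q(t=1) = 5×69 + 1×199 = 345 + 199 = 544
ΣP(t=1)Q(t=1) = 6×69 + 1×199 = 414 + 199 = 613
link = 544/613 = 0.887439
Chained index = 100 × 1.126531 × 0.887439 = 99.9727

99.97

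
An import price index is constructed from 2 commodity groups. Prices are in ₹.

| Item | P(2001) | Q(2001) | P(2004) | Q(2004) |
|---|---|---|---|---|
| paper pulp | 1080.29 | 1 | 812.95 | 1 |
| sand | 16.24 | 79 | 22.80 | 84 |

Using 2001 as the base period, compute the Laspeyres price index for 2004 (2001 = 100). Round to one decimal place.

110.6

Laspeyres price index uses base-period quantities as weights.
ΣP(2004)·Q(2001) = 812.95×1 + 22.80×79 = 812.95 + 1801.2 = 2614.15
ΣP(2001)·Q(2001) = 1080.29×1 + 16.24×79 = 1080.29 + 1282.96 = 2363.25
Index = 2614.15 / 2363.25 × 100 = 110.6167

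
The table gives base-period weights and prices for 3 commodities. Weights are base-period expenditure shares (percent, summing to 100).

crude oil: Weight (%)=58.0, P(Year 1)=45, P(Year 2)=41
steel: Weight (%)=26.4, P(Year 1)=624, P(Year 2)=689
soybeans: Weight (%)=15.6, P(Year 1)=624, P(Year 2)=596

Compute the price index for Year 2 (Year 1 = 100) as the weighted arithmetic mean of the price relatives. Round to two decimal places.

crude oil: 58.0 × (41/45) = 58.0 × 0.911111 = 52.8444
steel: 26.4 × (689/624) = 26.4 × 1.104167 = 29.1500
soybeans: 15.6 × (596/624) = 15.6 × 0.955128 = 14.9000
Index = Σ wᵢ·(p₁ᵢ/p₀ᵢ) = 52.8444 + 29.1500 + 14.9000 = 96.8944

96.89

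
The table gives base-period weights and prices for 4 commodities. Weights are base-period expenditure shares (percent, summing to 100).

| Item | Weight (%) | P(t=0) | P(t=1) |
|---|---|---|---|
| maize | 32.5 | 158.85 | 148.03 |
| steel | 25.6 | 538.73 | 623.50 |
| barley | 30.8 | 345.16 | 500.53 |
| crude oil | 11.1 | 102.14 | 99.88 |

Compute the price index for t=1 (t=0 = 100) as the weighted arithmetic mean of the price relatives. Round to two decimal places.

115.43

maize: 32.5 × (148.03/158.85) = 32.5 × 0.931885 = 30.2863
steel: 25.6 × (623.50/538.73) = 25.6 × 1.157352 = 29.6282
barley: 30.8 × (500.53/345.16) = 30.8 × 1.450139 = 44.6643
crude oil: 11.1 × (99.88/102.14) = 11.1 × 0.977874 = 10.8544
Index = Σ wᵢ·(p₁ᵢ/p₀ᵢ) = 30.2863 + 29.6282 + 44.6643 + 10.8544 = 115.4332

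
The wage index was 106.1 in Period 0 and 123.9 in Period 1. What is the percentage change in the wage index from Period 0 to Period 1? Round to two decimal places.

Change = (123.9 − 106.1) / 106.1 × 100
       = 17.8 / 106.1 × 100 = 16.7766%

16.78%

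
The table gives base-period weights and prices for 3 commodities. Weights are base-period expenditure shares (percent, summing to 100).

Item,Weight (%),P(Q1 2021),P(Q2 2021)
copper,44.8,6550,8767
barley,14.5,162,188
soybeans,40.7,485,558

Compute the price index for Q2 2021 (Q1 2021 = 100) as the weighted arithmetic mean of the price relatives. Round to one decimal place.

123.6

copper: 44.8 × (8767/6550) = 44.8 × 1.338473 = 59.9636
barley: 14.5 × (188/162) = 14.5 × 1.160494 = 16.8272
soybeans: 40.7 × (558/485) = 40.7 × 1.150515 = 46.8260
Index = Σ wᵢ·(p₁ᵢ/p₀ᵢ) = 59.9636 + 16.8272 + 46.8260 = 123.6167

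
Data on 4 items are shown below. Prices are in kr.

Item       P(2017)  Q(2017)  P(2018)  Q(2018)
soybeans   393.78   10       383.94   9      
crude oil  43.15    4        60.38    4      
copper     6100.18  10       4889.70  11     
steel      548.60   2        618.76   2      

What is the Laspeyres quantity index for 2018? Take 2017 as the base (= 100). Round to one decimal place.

Laspeyres quantity index uses base-period prices as weights.
ΣP(2017)·Q(2018) = 393.78×9 + 43.15×4 + 6100.18×11 + 548.60×2 = 3544.02 + 172.6 + 67101.98 + 1097.2 = 71915.8
ΣP(2017)·Q(2017) = 393.78×10 + 43.15×4 + 6100.18×10 + 548.60×2 = 3937.8 + 172.6 + 61001.8 + 1097.2 = 66209.4
Index = 71915.8 / 66209.4 × 100 = 108.6187

108.6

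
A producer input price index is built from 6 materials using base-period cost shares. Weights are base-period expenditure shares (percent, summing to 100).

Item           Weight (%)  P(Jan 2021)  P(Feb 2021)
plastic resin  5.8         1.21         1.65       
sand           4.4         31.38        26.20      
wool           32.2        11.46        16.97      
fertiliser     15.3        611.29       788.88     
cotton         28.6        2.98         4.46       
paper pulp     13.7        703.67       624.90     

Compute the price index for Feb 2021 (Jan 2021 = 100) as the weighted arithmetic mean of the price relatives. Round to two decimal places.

plastic resin: 5.8 × (1.65/1.21) = 5.8 × 1.363636 = 7.9091
sand: 4.4 × (26.20/31.38) = 4.4 × 0.834927 = 3.6737
wool: 32.2 × (16.97/11.46) = 32.2 × 1.480803 = 47.6818
fertiliser: 15.3 × (788.88/611.29) = 15.3 × 1.290517 = 19.7449
cotton: 28.6 × (4.46/2.98) = 28.6 × 1.496644 = 42.8040
paper pulp: 13.7 × (624.90/703.67) = 13.7 × 0.888058 = 12.1664
Index = Σ wᵢ·(p₁ᵢ/p₀ᵢ) = 7.9091 + 3.6737 + 47.6818 + 19.7449 + 42.8040 + 12.1664 = 133.9800

133.98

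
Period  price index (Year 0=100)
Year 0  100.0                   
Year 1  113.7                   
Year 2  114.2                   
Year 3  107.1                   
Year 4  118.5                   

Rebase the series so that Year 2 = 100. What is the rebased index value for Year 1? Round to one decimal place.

99.6

Rebased(Year 1) = 113.7 / 114.2 × 100 = 99.5622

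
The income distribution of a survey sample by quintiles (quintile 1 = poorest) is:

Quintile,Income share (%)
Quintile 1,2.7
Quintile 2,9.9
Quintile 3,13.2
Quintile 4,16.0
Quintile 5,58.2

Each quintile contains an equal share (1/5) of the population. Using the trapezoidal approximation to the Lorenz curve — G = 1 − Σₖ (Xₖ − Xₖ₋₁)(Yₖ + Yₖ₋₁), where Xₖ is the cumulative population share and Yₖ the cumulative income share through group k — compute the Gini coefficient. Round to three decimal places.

0.468

Cumulative income shares Yₖ: 0.0270, 0.1260, 0.2580, 0.4180, 1.0000
Σ (Xₖ−Xₖ₋₁)(Yₖ+Yₖ₋₁) = (1/5)(0.0270+0.0000) + (1/5)(0.1260+0.0270) + (1/5)(0.2580+0.1260) + (1/5)(0.4180+0.2580) + (1/5)(1.0000+0.4180)
  = 0.0054 + 0.0306 + 0.0768 + 0.1352 + 0.2836 = 0.5316
G = 1 − 0.5316 = 0.4684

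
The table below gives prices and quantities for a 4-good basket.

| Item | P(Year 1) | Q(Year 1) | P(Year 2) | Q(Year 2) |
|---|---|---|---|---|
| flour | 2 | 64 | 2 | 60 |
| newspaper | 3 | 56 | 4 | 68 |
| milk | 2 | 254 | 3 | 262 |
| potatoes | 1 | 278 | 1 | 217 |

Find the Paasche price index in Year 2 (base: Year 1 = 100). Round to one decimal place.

Paasche price index uses current-period quantities as weights.
ΣP(Year 2)·Q(Year 2) = 2×60 + 4×68 + 3×262 + 1×217 = 120 + 272 + 786 + 217 = 1395
ΣP(Year 1)·Q(Year 2) = 2×60 + 3×68 + 2×262 + 1×217 = 120 + 204 + 524 + 217 = 1065
Index = 1395 / 1065 × 100 = 130.9859

131.0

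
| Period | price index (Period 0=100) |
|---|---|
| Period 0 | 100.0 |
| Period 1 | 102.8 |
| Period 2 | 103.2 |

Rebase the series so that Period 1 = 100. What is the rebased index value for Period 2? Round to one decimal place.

Rebased(Period 2) = 103.2 / 102.8 × 100 = 100.3891

100.4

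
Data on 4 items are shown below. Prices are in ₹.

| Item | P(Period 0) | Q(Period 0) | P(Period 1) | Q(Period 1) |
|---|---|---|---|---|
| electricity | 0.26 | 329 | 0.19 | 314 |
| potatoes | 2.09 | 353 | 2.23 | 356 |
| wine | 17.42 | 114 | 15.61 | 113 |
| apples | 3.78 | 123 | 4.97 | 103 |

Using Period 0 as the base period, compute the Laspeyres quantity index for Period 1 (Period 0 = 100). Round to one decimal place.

Laspeyres quantity index uses base-period prices as weights.
ΣP(Period 0)·Q(Period 1) = 0.26×314 + 2.09×356 + 17.42×113 + 3.78×103 = 81.64 + 744.04 + 1968.46 + 389.34 = 3183.48
ΣP(Period 0)·Q(Period 0) = 0.26×329 + 2.09×353 + 17.42×114 + 3.78×123 = 85.54 + 737.77 + 1985.88 + 464.94 = 3274.13
Index = 3183.48 / 3274.13 × 100 = 97.2313

97.2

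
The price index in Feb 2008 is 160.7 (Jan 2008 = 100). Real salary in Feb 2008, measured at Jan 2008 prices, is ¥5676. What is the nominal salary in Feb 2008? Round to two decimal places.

Nominal = Real × (Index/100) = 5676 × (160.7/100)
        = 5676 × 1.607 = 9121.3320

9121.33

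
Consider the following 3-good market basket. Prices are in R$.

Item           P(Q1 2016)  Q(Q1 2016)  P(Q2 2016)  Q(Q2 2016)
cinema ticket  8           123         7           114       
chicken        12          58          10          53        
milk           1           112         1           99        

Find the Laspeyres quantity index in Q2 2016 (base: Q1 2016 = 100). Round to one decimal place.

Laspeyres quantity index uses base-period prices as weights.
ΣP(Q1 2016)·Q(Q2 2016) = 8×114 + 12×53 + 1×99 = 912 + 636 + 99 = 1647
ΣP(Q1 2016)·Q(Q1 2016) = 8×123 + 12×58 + 1×112 = 984 + 696 + 112 = 1792
Index = 1647 / 1792 × 100 = 91.9085

91.9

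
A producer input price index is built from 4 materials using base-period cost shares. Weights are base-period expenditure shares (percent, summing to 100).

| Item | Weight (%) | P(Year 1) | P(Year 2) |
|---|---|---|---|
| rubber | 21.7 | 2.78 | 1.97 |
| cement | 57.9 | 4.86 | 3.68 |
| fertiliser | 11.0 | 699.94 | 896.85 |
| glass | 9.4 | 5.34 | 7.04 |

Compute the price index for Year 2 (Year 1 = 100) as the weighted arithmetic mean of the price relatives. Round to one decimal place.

85.7

rubber: 21.7 × (1.97/2.78) = 21.7 × 0.708633 = 15.3773
cement: 57.9 × (3.68/4.86) = 57.9 × 0.757202 = 43.8420
fertiliser: 11.0 × (896.85/699.94) = 11.0 × 1.281324 = 14.0946
glass: 9.4 × (7.04/5.34) = 9.4 × 1.318352 = 12.3925
Index = Σ wᵢ·(p₁ᵢ/p₀ᵢ) = 15.3773 + 43.8420 + 14.0946 + 12.3925 = 85.7064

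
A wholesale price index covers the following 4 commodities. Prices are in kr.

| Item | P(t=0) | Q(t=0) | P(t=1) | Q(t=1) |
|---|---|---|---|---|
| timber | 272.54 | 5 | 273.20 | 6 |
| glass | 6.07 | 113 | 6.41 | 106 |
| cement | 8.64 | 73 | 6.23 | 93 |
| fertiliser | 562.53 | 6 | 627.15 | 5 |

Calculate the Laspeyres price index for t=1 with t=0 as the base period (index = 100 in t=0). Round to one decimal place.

Laspeyres price index uses base-period quantities as weights.
ΣP(t=1)·Q(t=0) = 273.20×5 + 6.41×113 + 6.23×73 + 627.15×6 = 1366 + 724.33 + 454.79 + 3762.9 = 6308.02
ΣP(t=0)·Q(t=0) = 272.54×5 + 6.07×113 + 8.64×73 + 562.53×6 = 1362.7 + 685.91 + 630.72 + 3375.18 = 6054.51
Index = 6308.02 / 6054.51 × 100 = 104.1871

104.2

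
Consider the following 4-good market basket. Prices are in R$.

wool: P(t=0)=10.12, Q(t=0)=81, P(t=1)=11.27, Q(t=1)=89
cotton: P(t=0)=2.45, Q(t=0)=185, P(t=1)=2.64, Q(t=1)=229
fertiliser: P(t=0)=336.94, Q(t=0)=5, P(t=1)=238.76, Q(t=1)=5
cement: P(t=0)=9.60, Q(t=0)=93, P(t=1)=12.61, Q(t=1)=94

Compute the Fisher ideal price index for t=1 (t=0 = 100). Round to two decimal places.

Laspeyres component (base-period weights):
ΣP(t=1)Q(t=0) = 11.27×81 + 2.64×185 + 238.76×5 + 12.61×93 = 912.87 + 488.4 + 1193.8 + 1172.73 = 3767.8
ΣP(t=0)Q(t=0) = 10.12×81 + 2.45×185 + 336.94×5 + 9.60×93 = 819.72 + 453.25 + 1684.7 + 892.8 = 3850.47
L = 3767.8 / 3850.47 × 100 = 97.8530
Paasche component (current-period weights):
ΣP(t=1)Q(t=1) = 11.27×89 + 2.64×229 + 238.76×5 + 12.61×94 = 1003.03 + 604.56 + 1193.8 + 1185.34 = 3986.73
ΣP(t=0)Q(t=1) = 10.12×89 + 2.45×229 + 336.94×5 + 9.60×94 = 900.68 + 561.05 + 1684.7 + 902.4 = 4048.83
P = 3986.73 / 4048.83 × 100 = 98.4662
Fisher = √(L × P) = √(97.8530 × 98.4662) = 98.1591

98.16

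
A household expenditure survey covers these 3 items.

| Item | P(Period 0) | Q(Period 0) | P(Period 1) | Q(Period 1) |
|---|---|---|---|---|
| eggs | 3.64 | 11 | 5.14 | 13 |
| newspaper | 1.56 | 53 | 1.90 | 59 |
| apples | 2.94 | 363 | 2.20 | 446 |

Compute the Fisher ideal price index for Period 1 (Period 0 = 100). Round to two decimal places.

80.15

Laspeyres component (base-period weights):
ΣP(Period 1)Q(Period 0) = 5.14×11 + 1.90×53 + 2.20×363 = 56.54 + 100.7 + 798.6 = 955.84
ΣP(Period 0)Q(Period 0) = 3.64×11 + 1.56×53 + 2.94×363 = 40.04 + 82.68 + 1067.22 = 1189.94
L = 955.84 / 1189.94 × 100 = 80.3267
Paasche component (current-period weights):
ΣP(Period 1)Q(Period 1) = 5.14×13 + 1.90×59 + 2.20×446 = 66.82 + 112.1 + 981.2 = 1160.12
ΣP(Period 0)Q(Period 1) = 3.64×13 + 1.56×59 + 2.94×446 = 47.32 + 92.04 + 1311.24 = 1450.6
P = 1160.12 / 1450.6 × 100 = 79.9752
Fisher = √(L × P) = √(80.3267 × 79.9752) = 80.1508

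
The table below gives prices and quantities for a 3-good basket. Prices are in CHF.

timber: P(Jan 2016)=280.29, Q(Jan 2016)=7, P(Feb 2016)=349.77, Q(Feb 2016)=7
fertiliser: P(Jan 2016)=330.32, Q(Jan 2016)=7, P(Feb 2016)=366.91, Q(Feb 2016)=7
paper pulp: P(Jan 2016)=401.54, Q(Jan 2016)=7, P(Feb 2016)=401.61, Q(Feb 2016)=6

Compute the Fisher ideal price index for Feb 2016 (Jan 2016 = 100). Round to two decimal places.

Laspeyres component (base-period weights):
ΣP(Feb 2016)Q(Jan 2016) = 349.77×7 + 366.91×7 + 401.61×7 = 2448.39 + 2568.37 + 2811.27 = 7828.03
ΣP(Jan 2016)Q(Jan 2016) = 280.29×7 + 330.32×7 + 401.54×7 = 1962.03 + 2312.24 + 2810.78 = 7085.05
L = 7828.03 / 7085.05 × 100 = 110.4866
Paasche component (current-period weights):
ΣP(Feb 2016)Q(Feb 2016) = 349.77×7 + 366.91×7 + 401.61×6 = 2448.39 + 2568.37 + 2409.66 = 7426.42
ΣP(Jan 2016)Q(Feb 2016) = 280.29×7 + 330.32×7 + 401.54×6 = 1962.03 + 2312.24 + 2409.24 = 6683.51
P = 7426.42 / 6683.51 × 100 = 111.1156
Fisher = √(L × P) = √(110.4866 × 111.1156) = 110.8006

110.80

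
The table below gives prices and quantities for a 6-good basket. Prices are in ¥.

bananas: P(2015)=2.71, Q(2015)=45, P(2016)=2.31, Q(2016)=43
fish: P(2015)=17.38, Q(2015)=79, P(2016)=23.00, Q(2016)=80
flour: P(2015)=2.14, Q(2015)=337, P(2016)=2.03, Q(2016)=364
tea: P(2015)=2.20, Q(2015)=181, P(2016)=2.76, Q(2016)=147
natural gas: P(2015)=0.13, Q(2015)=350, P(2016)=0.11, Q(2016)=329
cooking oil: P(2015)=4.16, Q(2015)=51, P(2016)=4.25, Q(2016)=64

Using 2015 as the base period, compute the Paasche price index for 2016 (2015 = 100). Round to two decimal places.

Paasche price index uses current-period quantities as weights.
ΣP(2016)·Q(2016) = 2.31×43 + 23.00×80 + 2.03×364 + 2.76×147 + 0.11×329 + 4.25×64 = 99.33 + 1840 + 738.92 + 405.72 + 36.19 + 272 = 3392.16
ΣP(2015)·Q(2016) = 2.71×43 + 17.38×80 + 2.14×364 + 2.20×147 + 0.13×329 + 4.16×64 = 116.53 + 1390.4 + 778.96 + 323.4 + 42.77 + 266.24 = 2918.3
Index = 3392.16 / 2918.3 × 100 = 116.2375

116.24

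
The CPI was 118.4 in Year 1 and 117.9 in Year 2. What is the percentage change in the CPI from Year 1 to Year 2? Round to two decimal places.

-0.42%

Change = (117.9 − 118.4) / 118.4 × 100
       = -0.5 / 118.4 × 100 = -0.4223%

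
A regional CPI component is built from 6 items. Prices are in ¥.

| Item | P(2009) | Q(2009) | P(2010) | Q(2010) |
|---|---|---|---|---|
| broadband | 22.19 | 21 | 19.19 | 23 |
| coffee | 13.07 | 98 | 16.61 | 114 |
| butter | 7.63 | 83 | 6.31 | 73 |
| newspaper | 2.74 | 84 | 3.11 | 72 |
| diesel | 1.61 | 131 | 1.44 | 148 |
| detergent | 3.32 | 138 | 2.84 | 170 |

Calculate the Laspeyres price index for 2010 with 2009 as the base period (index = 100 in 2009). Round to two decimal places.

Laspeyres price index uses base-period quantities as weights.
ΣP(2010)·Q(2009) = 19.19×21 + 16.61×98 + 6.31×83 + 3.11×84 + 1.44×131 + 2.84×138 = 402.99 + 1627.78 + 523.73 + 261.24 + 188.64 + 391.92 = 3396.3
ΣP(2009)·Q(2009) = 22.19×21 + 13.07×98 + 7.63×83 + 2.74×84 + 1.61×131 + 3.32×138 = 465.99 + 1280.86 + 633.29 + 230.16 + 210.91 + 458.16 = 3279.37
Index = 3396.3 / 3279.37 × 100 = 103.5656

103.57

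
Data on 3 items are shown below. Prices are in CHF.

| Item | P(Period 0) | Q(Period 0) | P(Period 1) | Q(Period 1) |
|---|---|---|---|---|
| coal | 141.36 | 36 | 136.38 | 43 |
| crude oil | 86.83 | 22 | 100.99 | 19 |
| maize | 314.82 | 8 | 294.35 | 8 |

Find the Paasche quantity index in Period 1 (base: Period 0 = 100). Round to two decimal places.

106.87

Paasche quantity index uses current-period prices as weights.
ΣP(Period 1)·Q(Period 1) = 136.38×43 + 100.99×19 + 294.35×8 = 5864.34 + 1918.81 + 2354.8 = 10137.95
ΣP(Period 1)·Q(Period 0) = 136.38×36 + 100.99×22 + 294.35×8 = 4909.68 + 2221.78 + 2354.8 = 9486.26
Index = 10137.95 / 9486.26 × 100 = 106.8698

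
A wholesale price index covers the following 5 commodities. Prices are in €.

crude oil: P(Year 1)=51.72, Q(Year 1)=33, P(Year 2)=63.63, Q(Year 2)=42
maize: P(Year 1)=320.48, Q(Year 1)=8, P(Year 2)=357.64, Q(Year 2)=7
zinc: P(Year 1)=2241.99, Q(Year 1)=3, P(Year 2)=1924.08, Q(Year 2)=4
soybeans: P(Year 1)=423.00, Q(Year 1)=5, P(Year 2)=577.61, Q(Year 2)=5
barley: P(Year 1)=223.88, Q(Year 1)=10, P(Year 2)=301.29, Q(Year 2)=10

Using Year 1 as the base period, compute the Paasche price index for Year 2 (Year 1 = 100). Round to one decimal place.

Paasche price index uses current-period quantities as weights.
ΣP(Year 2)·Q(Year 2) = 63.63×42 + 357.64×7 + 1924.08×4 + 577.61×5 + 301.29×10 = 2672.46 + 2503.48 + 7696.32 + 2888.05 + 3012.9 = 18773.21
ΣP(Year 1)·Q(Year 2) = 51.72×42 + 320.48×7 + 2241.99×4 + 423.00×5 + 223.88×10 = 2172.24 + 2243.36 + 8967.96 + 2115 + 2238.8 = 17737.36
Index = 18773.21 / 17737.36 × 100 = 105.8399

105.8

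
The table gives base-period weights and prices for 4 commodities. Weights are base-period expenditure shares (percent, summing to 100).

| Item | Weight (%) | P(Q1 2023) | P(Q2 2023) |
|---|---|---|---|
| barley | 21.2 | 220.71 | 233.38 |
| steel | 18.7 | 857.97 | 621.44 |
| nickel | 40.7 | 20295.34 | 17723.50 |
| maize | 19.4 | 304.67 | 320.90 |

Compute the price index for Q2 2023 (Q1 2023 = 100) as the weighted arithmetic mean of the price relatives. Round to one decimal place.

barley: 21.2 × (233.38/220.71) = 21.2 × 1.057406 = 22.4170
steel: 18.7 × (621.44/857.97) = 18.7 × 0.724314 = 13.5447
nickel: 40.7 × (17723.50/20295.34) = 40.7 × 0.873279 = 35.5425
maize: 19.4 × (320.90/304.67) = 19.4 × 1.053271 = 20.4335
Index = Σ wᵢ·(p₁ᵢ/p₀ᵢ) = 22.4170 + 13.5447 + 35.5425 + 20.4335 = 91.9376

91.9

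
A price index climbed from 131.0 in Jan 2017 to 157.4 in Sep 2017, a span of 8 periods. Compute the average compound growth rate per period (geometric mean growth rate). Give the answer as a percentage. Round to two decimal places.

2.32%

Growth factor = (157.4/131.0)^(1/8) = (1.201527)^(1/8) = 1.023214
Growth rate = 1.023214 − 1 = 0.023214 = 2.3214%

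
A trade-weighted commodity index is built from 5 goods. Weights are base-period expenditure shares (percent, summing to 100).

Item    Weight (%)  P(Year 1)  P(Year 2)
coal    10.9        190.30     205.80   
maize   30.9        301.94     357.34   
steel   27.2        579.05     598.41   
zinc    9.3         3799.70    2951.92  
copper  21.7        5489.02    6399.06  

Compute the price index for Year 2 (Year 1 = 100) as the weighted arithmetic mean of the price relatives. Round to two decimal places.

coal: 10.9 × (205.80/190.30) = 10.9 × 1.081450 = 11.7878
maize: 30.9 × (357.34/301.94) = 30.9 × 1.183480 = 36.5695
steel: 27.2 × (598.41/579.05) = 27.2 × 1.033434 = 28.1094
zinc: 9.3 × (2951.92/3799.70) = 9.3 × 0.776882 = 7.2250
copper: 21.7 × (6399.06/5489.02) = 21.7 × 1.165793 = 25.2977
Index = Σ wᵢ·(p₁ᵢ/p₀ᵢ) = 11.7878 + 36.5695 + 28.1094 + 7.2250 + 25.2977 = 108.9895

108.99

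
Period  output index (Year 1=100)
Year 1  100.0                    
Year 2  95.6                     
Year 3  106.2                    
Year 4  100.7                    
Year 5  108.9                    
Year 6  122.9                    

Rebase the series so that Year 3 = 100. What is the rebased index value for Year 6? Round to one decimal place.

115.7

Rebased(Year 6) = 122.9 / 106.2 × 100 = 115.7250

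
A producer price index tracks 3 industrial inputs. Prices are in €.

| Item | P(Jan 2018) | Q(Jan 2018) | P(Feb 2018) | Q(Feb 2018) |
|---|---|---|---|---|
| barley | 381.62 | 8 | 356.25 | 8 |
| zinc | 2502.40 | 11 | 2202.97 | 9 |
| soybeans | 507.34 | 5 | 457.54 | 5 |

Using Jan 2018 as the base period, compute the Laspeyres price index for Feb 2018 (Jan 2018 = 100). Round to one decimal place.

Laspeyres price index uses base-period quantities as weights.
ΣP(Feb 2018)·Q(Jan 2018) = 356.25×8 + 2202.97×11 + 457.54×5 = 2850 + 24232.67 + 2287.7 = 29370.37
ΣP(Jan 2018)·Q(Jan 2018) = 381.62×8 + 2502.40×11 + 507.34×5 = 3052.96 + 27526.4 + 2536.7 = 33116.06
Index = 29370.37 / 33116.06 × 100 = 88.6892

88.7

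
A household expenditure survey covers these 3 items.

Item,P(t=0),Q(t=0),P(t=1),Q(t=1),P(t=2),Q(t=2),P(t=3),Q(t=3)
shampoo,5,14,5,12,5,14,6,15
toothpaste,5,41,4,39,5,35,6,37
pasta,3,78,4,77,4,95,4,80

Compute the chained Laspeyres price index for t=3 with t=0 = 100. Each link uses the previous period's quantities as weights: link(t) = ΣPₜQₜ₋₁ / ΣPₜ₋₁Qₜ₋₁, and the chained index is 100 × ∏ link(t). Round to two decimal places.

124.29

Link t=0→t=1:
ΣP(t=1)Q(t=0) = 5×14 + 4×41 + 4×78 = 70 + 164 + 312 = 546
ΣP(t=0)Q(t=0) = 5×14 + 5×41 + 3×78 = 70 + 205 + 234 = 509
link = 546/509 = 1.072692
Link t=1→t=2:
ΣP(t=2)Q(t=1) = 5×12 + 5×39 + 4×77 = 60 + 195 + 308 = 563
ΣP(t=1)Q(t=1) = 5×12 + 4×39 + 4×77 = 60 + 156 + 308 = 524
link = 563/524 = 1.074427
Link t=2→t=3:
ΣP(t=3)Q(t=2) = 6×14 + 6×35 + 4×95 = 84 + 210 + 380 = 674
ΣP(t=2)Q(t=2) = 5×14 + 5×35 + 4×95 = 70 + 175 + 380 = 625
link = 674/625 = 1.078400
Chained index = 100 × 1.072692 × 1.074427 × 1.078400 = 124.2888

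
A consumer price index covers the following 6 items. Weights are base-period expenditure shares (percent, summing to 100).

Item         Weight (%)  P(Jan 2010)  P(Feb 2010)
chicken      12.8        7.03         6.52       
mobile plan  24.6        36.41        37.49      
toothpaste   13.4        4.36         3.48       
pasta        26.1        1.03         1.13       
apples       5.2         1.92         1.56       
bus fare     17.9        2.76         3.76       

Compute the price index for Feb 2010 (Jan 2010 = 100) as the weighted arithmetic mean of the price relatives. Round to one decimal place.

chicken: 12.8 × (6.52/7.03) = 12.8 × 0.927454 = 11.8714
mobile plan: 24.6 × (37.49/36.41) = 24.6 × 1.029662 = 25.3297
toothpaste: 13.4 × (3.48/4.36) = 13.4 × 0.798165 = 10.6954
pasta: 26.1 × (1.13/1.03) = 26.1 × 1.097087 = 28.6340
apples: 5.2 × (1.56/1.92) = 5.2 × 0.812500 = 4.2250
bus fare: 17.9 × (3.76/2.76) = 17.9 × 1.362319 = 24.3855
Index = Σ wᵢ·(p₁ᵢ/p₀ᵢ) = 11.8714 + 25.3297 + 10.6954 + 28.6340 + 4.2250 + 24.3855 = 105.1410

105.1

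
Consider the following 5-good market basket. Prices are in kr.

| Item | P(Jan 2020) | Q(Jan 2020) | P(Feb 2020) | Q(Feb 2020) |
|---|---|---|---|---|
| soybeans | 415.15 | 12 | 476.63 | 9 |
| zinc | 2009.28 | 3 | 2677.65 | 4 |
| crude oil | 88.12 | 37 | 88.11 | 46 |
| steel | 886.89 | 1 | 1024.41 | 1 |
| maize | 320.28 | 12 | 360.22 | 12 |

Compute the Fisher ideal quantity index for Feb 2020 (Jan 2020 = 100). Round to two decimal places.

108.66

Laspeyres component (base-period weights):
ΣP(Jan 2020)Q(Feb 2020) = 415.15×9 + 2009.28×4 + 88.12×46 + 886.89×1 + 320.28×12 = 3736.35 + 8037.12 + 4053.52 + 886.89 + 3843.36 = 20557.24
ΣP(Jan 2020)Q(Jan 2020) = 415.15×12 + 2009.28×3 + 88.12×37 + 886.89×1 + 320.28×12 = 4981.8 + 6027.84 + 3260.44 + 886.89 + 3843.36 = 19000.33
L = 20557.24 / 19000.33 × 100 = 108.1941
Paasche component (current-period weights):
ΣP(Feb 2020)Q(Feb 2020) = 476.63×9 + 2677.65×4 + 88.11×46 + 1024.41×1 + 360.22×12 = 4289.67 + 10710.6 + 4053.06 + 1024.41 + 4322.64 = 24400.38
ΣP(Feb 2020)Q(Jan 2020) = 476.63×12 + 2677.65×3 + 88.11×37 + 1024.41×1 + 360.22×12 = 5719.56 + 8032.95 + 3260.07 + 1024.41 + 4322.64 = 22359.63
P = 24400.38 / 22359.63 × 100 = 109.1269
Fisher = √(L × P) = √(108.1941 × 109.1269) = 108.6595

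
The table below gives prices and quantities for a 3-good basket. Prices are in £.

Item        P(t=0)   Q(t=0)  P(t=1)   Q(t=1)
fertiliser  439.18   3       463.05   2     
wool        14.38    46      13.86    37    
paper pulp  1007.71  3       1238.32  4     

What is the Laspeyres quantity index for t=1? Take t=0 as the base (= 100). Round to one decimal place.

108.8

Laspeyres quantity index uses base-period prices as weights.
ΣP(t=0)·Q(t=1) = 439.18×2 + 14.38×37 + 1007.71×4 = 878.36 + 532.06 + 4030.84 = 5441.26
ΣP(t=0)·Q(t=0) = 439.18×3 + 14.38×46 + 1007.71×3 = 1317.54 + 661.48 + 3023.13 = 5002.15
Index = 5441.26 / 5002.15 × 100 = 108.7784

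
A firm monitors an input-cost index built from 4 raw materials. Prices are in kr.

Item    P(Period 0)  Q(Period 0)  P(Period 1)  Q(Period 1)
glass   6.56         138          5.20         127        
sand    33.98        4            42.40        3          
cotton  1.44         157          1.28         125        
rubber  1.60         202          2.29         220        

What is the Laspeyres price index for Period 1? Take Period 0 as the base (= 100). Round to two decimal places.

Laspeyres price index uses base-period quantities as weights.
ΣP(Period 1)·Q(Period 0) = 5.20×138 + 42.40×4 + 1.28×157 + 2.29×202 = 717.6 + 169.6 + 200.96 + 462.58 = 1550.74
ΣP(Period 0)·Q(Period 0) = 6.56×138 + 33.98×4 + 1.44×157 + 1.60×202 = 905.28 + 135.92 + 226.08 + 323.2 = 1590.48
Index = 1550.74 / 1590.48 × 100 = 97.5014

97.50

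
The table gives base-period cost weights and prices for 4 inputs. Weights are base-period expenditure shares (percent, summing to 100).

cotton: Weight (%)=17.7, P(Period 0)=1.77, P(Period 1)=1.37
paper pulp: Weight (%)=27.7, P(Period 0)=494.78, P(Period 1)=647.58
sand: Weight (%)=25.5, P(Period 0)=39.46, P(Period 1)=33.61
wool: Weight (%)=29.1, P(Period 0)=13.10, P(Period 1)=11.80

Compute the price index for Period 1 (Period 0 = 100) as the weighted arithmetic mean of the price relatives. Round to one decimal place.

97.9

cotton: 17.7 × (1.37/1.77) = 17.7 × 0.774011 = 13.7000
paper pulp: 27.7 × (647.58/494.78) = 27.7 × 1.308824 = 36.2544
sand: 25.5 × (33.61/39.46) = 25.5 × 0.851749 = 21.7196
wool: 29.1 × (11.80/13.10) = 29.1 × 0.900763 = 26.2122
Index = Σ wᵢ·(p₁ᵢ/p₀ᵢ) = 13.7000 + 36.2544 + 21.7196 + 26.2122 = 97.8862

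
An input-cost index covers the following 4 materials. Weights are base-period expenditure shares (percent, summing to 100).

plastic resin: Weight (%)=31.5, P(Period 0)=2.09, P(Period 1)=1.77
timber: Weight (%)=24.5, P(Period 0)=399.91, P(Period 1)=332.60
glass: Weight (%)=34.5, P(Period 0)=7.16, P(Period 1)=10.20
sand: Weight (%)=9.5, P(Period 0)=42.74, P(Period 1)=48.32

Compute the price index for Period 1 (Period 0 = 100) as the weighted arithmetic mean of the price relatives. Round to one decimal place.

106.9

plastic resin: 31.5 × (1.77/2.09) = 31.5 × 0.846890 = 26.6770
timber: 24.5 × (332.60/399.91) = 24.5 × 0.831687 = 20.3763
glass: 34.5 × (10.20/7.16) = 34.5 × 1.424581 = 49.1480
sand: 9.5 × (48.32/42.74) = 9.5 × 1.130557 = 10.7403
Index = Σ wᵢ·(p₁ᵢ/p₀ᵢ) = 26.6770 + 20.3763 + 49.1480 + 10.7403 = 106.9417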